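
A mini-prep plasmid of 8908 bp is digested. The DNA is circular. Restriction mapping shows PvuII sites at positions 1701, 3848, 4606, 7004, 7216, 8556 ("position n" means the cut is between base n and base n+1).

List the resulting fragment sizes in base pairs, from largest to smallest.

Circular molecule, 6 cuts → 6 fragments:
  3848 − 1701 = 2147 bp
  4606 − 3848 = 758 bp
  7004 − 4606 = 2398 bp
  7216 − 7004 = 212 bp
  8556 − 7216 = 1340 bp
  wrap: 8908 − 8556 + 1701 = 2053 bp
Sorted largest to smallest: 2398, 2147, 2053, 1340, 758, 212 bp.

2398, 2147, 2053, 1340, 758, 212 bp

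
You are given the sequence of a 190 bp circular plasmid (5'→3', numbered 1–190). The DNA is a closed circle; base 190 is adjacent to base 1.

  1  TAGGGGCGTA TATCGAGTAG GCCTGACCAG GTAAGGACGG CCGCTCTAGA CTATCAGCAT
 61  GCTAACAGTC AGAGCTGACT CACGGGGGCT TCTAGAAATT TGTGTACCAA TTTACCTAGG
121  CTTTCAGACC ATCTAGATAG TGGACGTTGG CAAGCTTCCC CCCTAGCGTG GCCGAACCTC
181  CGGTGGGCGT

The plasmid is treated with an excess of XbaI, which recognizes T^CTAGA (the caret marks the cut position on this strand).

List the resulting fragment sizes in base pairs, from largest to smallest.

XbaI sites (TCTAGA) start at positions 45, 91, 132.
XbaI cuts after the first base of each site, so after positions 45, 91, 132.
Circular molecule, 3 cuts → 3 fragments:
  46–91 → 46 bp
  92–132 → 41 bp
  133–190 then 1–45 → 58 + 45 = 103 bp
Sorted largest to smallest: 103, 46, 41 bp.

103, 46, 41 bp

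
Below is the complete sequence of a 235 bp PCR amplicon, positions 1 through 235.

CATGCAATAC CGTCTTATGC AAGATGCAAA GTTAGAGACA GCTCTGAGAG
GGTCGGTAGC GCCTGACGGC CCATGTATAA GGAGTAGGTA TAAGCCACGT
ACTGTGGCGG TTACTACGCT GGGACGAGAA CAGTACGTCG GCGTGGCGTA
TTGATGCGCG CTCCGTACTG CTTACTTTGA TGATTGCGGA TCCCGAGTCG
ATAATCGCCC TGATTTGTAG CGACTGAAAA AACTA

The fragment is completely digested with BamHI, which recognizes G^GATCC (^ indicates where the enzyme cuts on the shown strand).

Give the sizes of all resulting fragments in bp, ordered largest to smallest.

The BamHI site (GGATCC) starts at position 188.
BamHI cuts after the first base of each site, so after position 188.
Linear molecule, 1 cut → 2 fragments:
  1–188 → 188 bp
  189–235 → 47 bp
Sorted largest to smallest: 188, 47 bp.

188, 47 bp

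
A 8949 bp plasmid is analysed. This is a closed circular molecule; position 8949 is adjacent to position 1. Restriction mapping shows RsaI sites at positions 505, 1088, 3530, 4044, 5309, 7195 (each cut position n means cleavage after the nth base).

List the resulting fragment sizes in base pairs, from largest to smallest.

2442, 2259, 1886, 1265, 583, 514 bp

Circular molecule, 6 cuts → 6 fragments:
  1088 − 505 = 583 bp
  3530 − 1088 = 2442 bp
  4044 − 3530 = 514 bp
  5309 − 4044 = 1265 bp
  7195 − 5309 = 1886 bp
  wrap: 8949 − 7195 + 505 = 2259 bp
Sorted largest to smallest: 2442, 2259, 1886, 1265, 583, 514 bp.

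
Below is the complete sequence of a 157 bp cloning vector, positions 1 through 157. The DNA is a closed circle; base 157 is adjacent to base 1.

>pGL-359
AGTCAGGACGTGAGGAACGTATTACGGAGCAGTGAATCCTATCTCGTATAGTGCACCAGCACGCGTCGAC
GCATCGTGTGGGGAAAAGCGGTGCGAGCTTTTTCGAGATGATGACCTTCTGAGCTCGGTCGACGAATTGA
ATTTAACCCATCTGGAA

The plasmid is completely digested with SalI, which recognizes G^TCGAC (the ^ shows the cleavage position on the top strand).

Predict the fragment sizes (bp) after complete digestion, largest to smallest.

SalI sites (GTCGAC) start at positions 65, 128.
SalI cuts after the first base of each site, so after positions 65, 128.
Circular molecule, 2 cuts → 2 fragments:
  66–128 → 63 bp
  129–157 then 1–65 → 29 + 65 = 94 bp
Sorted largest to smallest: 94, 63 bp.

94, 63 bp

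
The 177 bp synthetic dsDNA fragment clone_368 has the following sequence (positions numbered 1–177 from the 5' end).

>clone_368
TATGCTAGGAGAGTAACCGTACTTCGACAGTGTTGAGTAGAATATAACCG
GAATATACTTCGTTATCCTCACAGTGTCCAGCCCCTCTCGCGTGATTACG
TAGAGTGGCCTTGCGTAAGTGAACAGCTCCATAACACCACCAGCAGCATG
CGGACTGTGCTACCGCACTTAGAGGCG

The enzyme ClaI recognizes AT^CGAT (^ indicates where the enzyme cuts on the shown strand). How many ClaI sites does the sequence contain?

0

No occurrence of ATCGAT is present in the sequence.
ClaI does not cut: 0 sites.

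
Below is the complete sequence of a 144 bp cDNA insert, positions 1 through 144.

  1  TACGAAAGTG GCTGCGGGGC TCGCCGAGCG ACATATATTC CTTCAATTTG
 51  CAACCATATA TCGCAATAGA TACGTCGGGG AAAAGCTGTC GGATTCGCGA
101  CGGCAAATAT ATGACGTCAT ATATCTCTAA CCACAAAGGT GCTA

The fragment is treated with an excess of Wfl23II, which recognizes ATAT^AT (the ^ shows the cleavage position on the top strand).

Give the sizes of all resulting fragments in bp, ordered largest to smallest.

51, 36, 23, 22, 12 bp

Wfl23II sites (ATATAT) start at positions 33, 56, 107, 119.
Wfl23II cuts after base 4 of each site, so after positions 36, 59, 110, 122.
Linear molecule, 4 cuts → 5 fragments:
  1–36 → 36 bp
  37–59 → 23 bp
  60–110 → 51 bp
  111–122 → 12 bp
  123–144 → 22 bp
Sorted largest to smallest: 51, 36, 23, 22, 12 bp.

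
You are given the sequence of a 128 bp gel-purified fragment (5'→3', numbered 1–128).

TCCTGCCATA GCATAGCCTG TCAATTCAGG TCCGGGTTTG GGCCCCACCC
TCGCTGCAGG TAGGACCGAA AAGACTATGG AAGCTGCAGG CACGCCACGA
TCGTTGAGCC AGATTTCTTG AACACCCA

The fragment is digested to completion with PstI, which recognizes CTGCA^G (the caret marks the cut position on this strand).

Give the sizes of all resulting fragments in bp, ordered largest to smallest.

58, 40, 30 bp

PstI sites (CTGCAG) start at positions 54, 84.
PstI cuts after base 5 of each site (before the last base), so after positions 58, 88.
Linear molecule, 2 cuts → 3 fragments:
  1–58 → 58 bp
  59–88 → 30 bp
  89–128 → 40 bp
Sorted largest to smallest: 58, 40, 30 bp.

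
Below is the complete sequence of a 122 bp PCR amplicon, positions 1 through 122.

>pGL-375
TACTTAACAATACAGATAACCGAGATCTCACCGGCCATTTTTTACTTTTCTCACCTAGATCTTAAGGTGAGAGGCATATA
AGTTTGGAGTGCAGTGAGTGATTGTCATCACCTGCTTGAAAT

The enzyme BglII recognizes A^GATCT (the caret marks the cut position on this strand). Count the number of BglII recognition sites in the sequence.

AGATCT occurs starting at positions 23, 57.
BglII cuts at 2 sites.

2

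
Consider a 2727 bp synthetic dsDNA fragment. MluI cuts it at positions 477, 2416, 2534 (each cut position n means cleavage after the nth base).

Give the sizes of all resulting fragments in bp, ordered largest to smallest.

1939, 477, 193, 118 bp

Linear molecule, 3 cuts → 4 fragments:
  477 − 0 = 477 bp
  2416 − 477 = 1939 bp
  2534 − 2416 = 118 bp
  2727 − 2534 = 193 bp
Sorted largest to smallest: 1939, 477, 193, 118 bp.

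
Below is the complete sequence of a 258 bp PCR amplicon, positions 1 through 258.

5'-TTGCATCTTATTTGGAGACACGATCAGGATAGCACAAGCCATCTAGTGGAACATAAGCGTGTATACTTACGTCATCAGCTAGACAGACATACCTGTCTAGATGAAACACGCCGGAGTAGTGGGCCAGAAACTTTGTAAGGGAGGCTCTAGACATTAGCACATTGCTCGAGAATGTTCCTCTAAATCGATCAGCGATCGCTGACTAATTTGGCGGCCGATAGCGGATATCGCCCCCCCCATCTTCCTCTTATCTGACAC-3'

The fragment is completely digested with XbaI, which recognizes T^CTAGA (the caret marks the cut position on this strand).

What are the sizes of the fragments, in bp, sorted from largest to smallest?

XbaI sites (TCTAGA) start at positions 96, 146.
XbaI cuts after the first base of each site, so after positions 96, 146.
Linear molecule, 2 cuts → 3 fragments:
  1–96 → 96 bp
  97–146 → 50 bp
  147–258 → 112 bp
Sorted largest to smallest: 112, 96, 50 bp.

112, 96, 50 bp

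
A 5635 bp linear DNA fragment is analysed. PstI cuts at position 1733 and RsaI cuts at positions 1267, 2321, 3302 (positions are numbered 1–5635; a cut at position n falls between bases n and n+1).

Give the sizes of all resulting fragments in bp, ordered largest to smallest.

Combined cut positions (sorted): 1267, 1733, 2321, 3302.
Linear molecule, 4 cuts → 5 fragments:
  1267 − 0 = 1267 bp
  1733 − 1267 = 466 bp
  2321 − 1733 = 588 bp
  3302 − 2321 = 981 bp
  5635 − 3302 = 2333 bp
Sorted largest to smallest: 2333, 1267, 981, 588, 466 bp.

2333, 1267, 981, 588, 466 bp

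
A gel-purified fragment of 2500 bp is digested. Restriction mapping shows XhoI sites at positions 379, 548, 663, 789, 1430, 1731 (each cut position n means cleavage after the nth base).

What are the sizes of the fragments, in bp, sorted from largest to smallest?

769, 641, 379, 301, 169, 126, 115 bp

Linear molecule, 6 cuts → 7 fragments:
  379 − 0 = 379 bp
  548 − 379 = 169 bp
  663 − 548 = 115 bp
  789 − 663 = 126 bp
  1430 − 789 = 641 bp
  1731 − 1430 = 301 bp
  2500 − 1731 = 769 bp
Sorted largest to smallest: 769, 641, 379, 301, 169, 126, 115 bp.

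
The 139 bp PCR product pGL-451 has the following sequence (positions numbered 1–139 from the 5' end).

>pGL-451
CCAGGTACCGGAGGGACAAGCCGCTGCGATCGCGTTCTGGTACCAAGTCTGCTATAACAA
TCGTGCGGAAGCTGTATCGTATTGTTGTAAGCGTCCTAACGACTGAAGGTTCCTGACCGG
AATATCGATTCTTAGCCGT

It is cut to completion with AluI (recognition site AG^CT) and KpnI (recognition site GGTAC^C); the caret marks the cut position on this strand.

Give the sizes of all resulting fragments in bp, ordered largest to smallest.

68, 35, 28, 8 bp

The AluI site (AGCT) starts at position 70.
AluI cuts after base 2 of each site, so after position 71.
KpnI sites (GGTACC) start at positions 4, 39.
KpnI cuts after base 5 of each site (before the last base), so after positions 8, 43.
Combined cut positions: 8, 43, 71.
Linear molecule, 3 cuts → 4 fragments:
  1–8 → 8 bp
  9–43 → 35 bp
  44–71 → 28 bp
  72–139 → 68 bp
Sorted largest to smallest: 68, 35, 28, 8 bp.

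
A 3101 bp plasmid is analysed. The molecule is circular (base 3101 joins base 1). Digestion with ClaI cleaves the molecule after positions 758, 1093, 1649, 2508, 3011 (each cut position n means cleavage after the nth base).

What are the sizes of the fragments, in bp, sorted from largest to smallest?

Circular molecule, 5 cuts → 5 fragments:
  1093 − 758 = 335 bp
  1649 − 1093 = 556 bp
  2508 − 1649 = 859 bp
  3011 − 2508 = 503 bp
  wrap: 3101 − 3011 + 758 = 848 bp
Sorted largest to smallest: 859, 848, 556, 503, 335 bp.

859, 848, 556, 503, 335 bp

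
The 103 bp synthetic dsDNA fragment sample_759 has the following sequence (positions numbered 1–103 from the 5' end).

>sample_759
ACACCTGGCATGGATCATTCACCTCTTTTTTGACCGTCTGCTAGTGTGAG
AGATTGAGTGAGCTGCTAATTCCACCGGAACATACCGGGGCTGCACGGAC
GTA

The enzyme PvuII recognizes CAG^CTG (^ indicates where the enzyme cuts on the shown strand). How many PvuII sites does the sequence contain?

0

No occurrence of CAGCTG is present in the sequence.
PvuII does not cut: 0 sites.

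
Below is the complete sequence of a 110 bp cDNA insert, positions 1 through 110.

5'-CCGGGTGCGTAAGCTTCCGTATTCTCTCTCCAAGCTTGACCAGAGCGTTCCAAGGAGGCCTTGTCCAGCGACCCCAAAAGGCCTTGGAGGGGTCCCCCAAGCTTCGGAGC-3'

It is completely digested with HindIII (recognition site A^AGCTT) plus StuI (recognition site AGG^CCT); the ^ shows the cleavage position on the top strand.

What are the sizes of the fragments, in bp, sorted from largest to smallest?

HindIII sites (AAGCTT) start at positions 11, 32, 99.
HindIII cuts after the first base of each site, so after positions 11, 32, 99.
StuI sites (AGGCCT) start at positions 56, 79.
StuI cuts after base 3 of each site, so after positions 58, 81.
Combined cut positions: 11, 32, 58, 81, 99.
Linear molecule, 5 cuts → 6 fragments:
  1–11 → 11 bp
  12–32 → 21 bp
  33–58 → 26 bp
  59–81 → 23 bp
  82–99 → 18 bp
  100–110 → 11 bp
Sorted largest to smallest: 26, 23, 21, 18, 11, 11 bp.

26, 23, 21, 18, 11, 11 bp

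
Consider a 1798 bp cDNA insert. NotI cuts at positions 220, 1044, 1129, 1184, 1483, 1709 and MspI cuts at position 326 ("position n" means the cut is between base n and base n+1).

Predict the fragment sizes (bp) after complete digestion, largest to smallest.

Combined cut positions (sorted): 220, 326, 1044, 1129, 1184, 1483, 1709.
Linear molecule, 7 cuts → 8 fragments:
  220 − 0 = 220 bp
  326 − 220 = 106 bp
  1044 − 326 = 718 bp
  1129 − 1044 = 85 bp
  1184 − 1129 = 55 bp
  1483 − 1184 = 299 bp
  1709 − 1483 = 226 bp
  1798 − 1709 = 89 bp
Sorted largest to smallest: 718, 299, 226, 220, 106, 89, 85, 55 bp.

718, 299, 226, 220, 106, 89, 85, 55 bp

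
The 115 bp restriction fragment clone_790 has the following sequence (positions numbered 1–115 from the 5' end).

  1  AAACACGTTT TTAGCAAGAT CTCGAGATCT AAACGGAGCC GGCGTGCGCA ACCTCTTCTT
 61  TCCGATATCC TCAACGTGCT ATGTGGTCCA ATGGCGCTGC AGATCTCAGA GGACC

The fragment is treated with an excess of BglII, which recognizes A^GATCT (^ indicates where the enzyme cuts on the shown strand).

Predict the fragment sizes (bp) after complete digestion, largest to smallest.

76, 17, 14, 8 bp

BglII sites (AGATCT) start at positions 17, 25, 101.
BglII cuts after the first base of each site, so after positions 17, 25, 101.
Linear molecule, 3 cuts → 4 fragments:
  1–17 → 17 bp
  18–25 → 8 bp
  26–101 → 76 bp
  102–115 → 14 bp
Sorted largest to smallest: 76, 17, 14, 8 bp.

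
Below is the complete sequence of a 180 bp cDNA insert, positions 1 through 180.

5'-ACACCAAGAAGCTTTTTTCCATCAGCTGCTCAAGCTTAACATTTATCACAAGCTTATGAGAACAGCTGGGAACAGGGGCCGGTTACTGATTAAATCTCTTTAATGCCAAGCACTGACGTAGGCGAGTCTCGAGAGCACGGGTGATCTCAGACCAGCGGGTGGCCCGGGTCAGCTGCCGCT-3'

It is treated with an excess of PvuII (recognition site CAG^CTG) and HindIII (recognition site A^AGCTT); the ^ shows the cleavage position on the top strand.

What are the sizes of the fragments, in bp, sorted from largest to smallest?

PvuII sites (CAGCTG) start at positions 23, 63, 170.
PvuII cuts after base 3 of each site, so after positions 25, 65, 172.
HindIII sites (AAGCTT) start at positions 9, 32, 50.
HindIII cuts after the first base of each site, so after positions 9, 32, 50.
Combined cut positions: 9, 25, 32, 50, 65, 172.
Linear molecule, 6 cuts → 7 fragments:
  1–9 → 9 bp
  10–25 → 16 bp
  26–32 → 7 bp
  33–50 → 18 bp
  51–65 → 15 bp
  66–172 → 107 bp
  173–180 → 8 bp
Sorted largest to smallest: 107, 18, 16, 15, 9, 8, 7 bp.

107, 18, 16, 15, 9, 8, 7 bp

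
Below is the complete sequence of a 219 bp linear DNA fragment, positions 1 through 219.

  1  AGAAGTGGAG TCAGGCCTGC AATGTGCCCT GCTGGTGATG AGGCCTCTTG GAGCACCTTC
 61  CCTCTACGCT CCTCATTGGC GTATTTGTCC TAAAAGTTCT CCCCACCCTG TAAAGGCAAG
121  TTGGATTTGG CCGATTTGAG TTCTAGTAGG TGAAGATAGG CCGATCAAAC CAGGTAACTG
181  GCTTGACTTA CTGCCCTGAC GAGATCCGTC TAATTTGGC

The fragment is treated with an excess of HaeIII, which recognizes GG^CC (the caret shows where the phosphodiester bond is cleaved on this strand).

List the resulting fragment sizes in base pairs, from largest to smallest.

87, 59, 30, 28, 15 bp

HaeIII sites (GGCC) start at positions 14, 42, 129, 159.
HaeIII cuts after base 2 of each site, so after positions 15, 43, 130, 160.
Linear molecule, 4 cuts → 5 fragments:
  1–15 → 15 bp
  16–43 → 28 bp
  44–130 → 87 bp
  131–160 → 30 bp
  161–219 → 59 bp
Sorted largest to smallest: 87, 59, 30, 28, 15 bp.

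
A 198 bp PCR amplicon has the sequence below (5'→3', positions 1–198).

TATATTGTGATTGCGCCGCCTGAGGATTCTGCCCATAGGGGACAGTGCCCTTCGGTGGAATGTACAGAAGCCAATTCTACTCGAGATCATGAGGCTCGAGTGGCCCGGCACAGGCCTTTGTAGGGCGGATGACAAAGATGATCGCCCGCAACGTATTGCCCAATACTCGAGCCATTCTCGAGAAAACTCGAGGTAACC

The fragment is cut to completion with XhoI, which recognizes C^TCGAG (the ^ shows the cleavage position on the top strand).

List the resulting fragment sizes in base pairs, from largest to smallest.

80, 71, 15, 11, 11, 10 bp

XhoI sites (CTCGAG) start at positions 80, 95, 166, 177, 187.
XhoI cuts after the first base of each site, so after positions 80, 95, 166, 177, 187.
Linear molecule, 5 cuts → 6 fragments:
  1–80 → 80 bp
  81–95 → 15 bp
  96–166 → 71 bp
  167–177 → 11 bp
  178–187 → 10 bp
  188–198 → 11 bp
Sorted largest to smallest: 80, 71, 15, 11, 11, 10 bp.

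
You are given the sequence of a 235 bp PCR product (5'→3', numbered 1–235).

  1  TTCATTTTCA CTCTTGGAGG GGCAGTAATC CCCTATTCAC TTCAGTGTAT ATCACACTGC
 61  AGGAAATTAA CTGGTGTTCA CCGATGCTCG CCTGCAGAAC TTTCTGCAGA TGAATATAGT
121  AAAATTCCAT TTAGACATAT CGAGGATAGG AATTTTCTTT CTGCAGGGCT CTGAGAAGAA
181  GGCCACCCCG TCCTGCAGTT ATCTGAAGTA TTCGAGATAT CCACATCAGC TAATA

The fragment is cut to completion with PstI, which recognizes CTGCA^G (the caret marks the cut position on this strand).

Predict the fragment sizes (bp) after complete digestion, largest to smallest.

61, 57, 38, 35, 32, 12 bp

PstI sites (CTGCAG) start at positions 57, 92, 104, 161, 193.
PstI cuts after base 5 of each site (before the last base), so after positions 61, 96, 108, 165, 197.
Linear molecule, 5 cuts → 6 fragments:
  1–61 → 61 bp
  62–96 → 35 bp
  97–108 → 12 bp
  109–165 → 57 bp
  166–197 → 32 bp
  198–235 → 38 bp
Sorted largest to smallest: 61, 57, 38, 35, 32, 12 bp.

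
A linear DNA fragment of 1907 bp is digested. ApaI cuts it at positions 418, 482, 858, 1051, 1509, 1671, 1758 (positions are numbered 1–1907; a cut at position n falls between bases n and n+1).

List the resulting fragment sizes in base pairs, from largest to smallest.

Linear molecule, 7 cuts → 8 fragments:
  418 − 0 = 418 bp
  482 − 418 = 64 bp
  858 − 482 = 376 bp
  1051 − 858 = 193 bp
  1509 − 1051 = 458 bp
  1671 − 1509 = 162 bp
  1758 − 1671 = 87 bp
  1907 − 1758 = 149 bp
Sorted largest to smallest: 458, 418, 376, 193, 162, 149, 87, 64 bp.

458, 418, 376, 193, 162, 149, 87, 64 bp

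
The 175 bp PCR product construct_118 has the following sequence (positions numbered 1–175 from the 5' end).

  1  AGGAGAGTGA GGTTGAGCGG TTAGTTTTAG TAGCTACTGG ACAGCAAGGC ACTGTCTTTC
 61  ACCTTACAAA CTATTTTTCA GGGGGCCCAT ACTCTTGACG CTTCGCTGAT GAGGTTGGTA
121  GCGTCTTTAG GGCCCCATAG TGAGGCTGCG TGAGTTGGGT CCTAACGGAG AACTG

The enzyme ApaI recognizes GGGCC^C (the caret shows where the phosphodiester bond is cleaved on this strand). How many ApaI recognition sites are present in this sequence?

2

GGGCCC occurs starting at positions 83, 130.
ApaI cuts at 2 sites.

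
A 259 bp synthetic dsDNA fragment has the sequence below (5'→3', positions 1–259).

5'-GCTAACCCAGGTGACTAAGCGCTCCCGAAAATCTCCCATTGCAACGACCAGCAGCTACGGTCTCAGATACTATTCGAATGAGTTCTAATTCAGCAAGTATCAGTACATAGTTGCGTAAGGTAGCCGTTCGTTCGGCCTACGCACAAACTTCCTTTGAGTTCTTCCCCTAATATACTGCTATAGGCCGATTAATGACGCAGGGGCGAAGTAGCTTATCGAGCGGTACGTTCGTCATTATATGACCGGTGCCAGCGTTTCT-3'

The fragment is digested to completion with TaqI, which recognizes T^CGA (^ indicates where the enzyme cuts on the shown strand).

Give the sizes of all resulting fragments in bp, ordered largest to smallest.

142, 74, 43 bp

TaqI sites (TCGA) start at positions 74, 216.
TaqI cuts after the first base of each site, so after positions 74, 216.
Linear molecule, 2 cuts → 3 fragments:
  1–74 → 74 bp
  75–216 → 142 bp
  217–259 → 43 bp
Sorted largest to smallest: 142, 74, 43 bp.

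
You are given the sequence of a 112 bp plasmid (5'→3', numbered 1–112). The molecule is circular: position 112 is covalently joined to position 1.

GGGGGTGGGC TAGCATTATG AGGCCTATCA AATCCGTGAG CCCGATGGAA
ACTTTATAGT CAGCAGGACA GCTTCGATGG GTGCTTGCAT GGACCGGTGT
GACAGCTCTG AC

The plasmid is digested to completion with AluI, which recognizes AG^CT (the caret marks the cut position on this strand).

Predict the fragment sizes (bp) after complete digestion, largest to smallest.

AluI sites (AGCT) start at positions 70, 104.
AluI cuts after base 2 of each site, so after positions 71, 105.
Circular molecule, 2 cuts → 2 fragments:
  72–105 → 34 bp
  106–112 then 1–71 → 7 + 71 = 78 bp
Sorted largest to smallest: 78, 34 bp.

78, 34 bp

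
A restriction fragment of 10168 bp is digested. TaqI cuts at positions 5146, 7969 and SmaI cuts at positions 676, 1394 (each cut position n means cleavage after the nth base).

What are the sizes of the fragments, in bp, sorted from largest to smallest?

Combined cut positions (sorted): 676, 1394, 5146, 7969.
Linear molecule, 4 cuts → 5 fragments:
  676 − 0 = 676 bp
  1394 − 676 = 718 bp
  5146 − 1394 = 3752 bp
  7969 − 5146 = 2823 bp
  10168 − 7969 = 2199 bp
Sorted largest to smallest: 3752, 2823, 2199, 718, 676 bp.

3752, 2823, 2199, 718, 676 bp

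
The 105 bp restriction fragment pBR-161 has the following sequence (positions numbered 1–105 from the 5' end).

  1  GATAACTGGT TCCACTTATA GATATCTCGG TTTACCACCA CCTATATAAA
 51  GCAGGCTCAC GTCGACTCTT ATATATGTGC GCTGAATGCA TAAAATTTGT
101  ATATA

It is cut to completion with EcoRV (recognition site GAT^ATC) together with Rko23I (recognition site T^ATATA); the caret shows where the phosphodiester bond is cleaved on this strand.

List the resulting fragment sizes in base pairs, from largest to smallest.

The EcoRV site (GATATC) starts at position 21.
EcoRV cuts after base 3 of each site, so after position 23.
Rko23I sites (TATATA) start at positions 43, 70, 100.
Rko23I cuts after the first base of each site, so after positions 43, 70, 100.
Combined cut positions: 23, 43, 70, 100.
Linear molecule, 4 cuts → 5 fragments:
  1–23 → 23 bp
  24–43 → 20 bp
  44–70 → 27 bp
  71–100 → 30 bp
  101–105 → 5 bp
Sorted largest to smallest: 30, 27, 23, 20, 5 bp.

30, 27, 23, 20, 5 bp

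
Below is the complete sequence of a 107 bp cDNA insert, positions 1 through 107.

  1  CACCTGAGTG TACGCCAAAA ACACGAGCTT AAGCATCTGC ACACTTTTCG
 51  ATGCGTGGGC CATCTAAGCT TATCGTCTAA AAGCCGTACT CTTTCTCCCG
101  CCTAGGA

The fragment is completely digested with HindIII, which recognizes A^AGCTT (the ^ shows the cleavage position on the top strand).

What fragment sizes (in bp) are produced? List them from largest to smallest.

The HindIII site (AAGCTT) starts at position 66.
HindIII cuts after the first base of each site, so after position 66.
Linear molecule, 1 cut → 2 fragments:
  1–66 → 66 bp
  67–107 → 41 bp
Sorted largest to smallest: 66, 41 bp.

66, 41 bp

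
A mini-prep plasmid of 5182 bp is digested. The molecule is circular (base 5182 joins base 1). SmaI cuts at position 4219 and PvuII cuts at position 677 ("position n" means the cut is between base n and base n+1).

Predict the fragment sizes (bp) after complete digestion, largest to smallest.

Combined cut positions (sorted): 677, 4219.
Circular molecule, 2 cuts → 2 fragments:
  4219 − 677 = 3542 bp
  wrap: 5182 − 4219 + 677 = 1640 bp
Sorted largest to smallest: 3542, 1640 bp.

3542, 1640 bp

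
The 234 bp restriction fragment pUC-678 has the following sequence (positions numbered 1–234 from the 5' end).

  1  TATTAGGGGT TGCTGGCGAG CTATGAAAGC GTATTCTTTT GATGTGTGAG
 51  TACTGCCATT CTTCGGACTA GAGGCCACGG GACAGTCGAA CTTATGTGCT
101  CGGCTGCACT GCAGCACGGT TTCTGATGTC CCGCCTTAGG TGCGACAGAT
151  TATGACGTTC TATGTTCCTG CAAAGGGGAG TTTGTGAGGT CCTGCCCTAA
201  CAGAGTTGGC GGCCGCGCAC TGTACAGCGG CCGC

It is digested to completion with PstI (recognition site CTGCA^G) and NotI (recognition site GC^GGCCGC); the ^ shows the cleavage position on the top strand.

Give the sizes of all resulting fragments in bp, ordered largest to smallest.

113, 97, 18, 6 bp

The PstI site (CTGCAG) starts at position 109.
PstI cuts after base 5 of each site (before the last base), so after position 113.
NotI sites (GCGGCCGC) start at positions 209, 227.
NotI cuts after base 2 of each site, so after positions 210, 228.
Combined cut positions: 113, 210, 228.
Linear molecule, 3 cuts → 4 fragments:
  1–113 → 113 bp
  114–210 → 97 bp
  211–228 → 18 bp
  229–234 → 6 bp
Sorted largest to smallest: 113, 97, 18, 6 bp.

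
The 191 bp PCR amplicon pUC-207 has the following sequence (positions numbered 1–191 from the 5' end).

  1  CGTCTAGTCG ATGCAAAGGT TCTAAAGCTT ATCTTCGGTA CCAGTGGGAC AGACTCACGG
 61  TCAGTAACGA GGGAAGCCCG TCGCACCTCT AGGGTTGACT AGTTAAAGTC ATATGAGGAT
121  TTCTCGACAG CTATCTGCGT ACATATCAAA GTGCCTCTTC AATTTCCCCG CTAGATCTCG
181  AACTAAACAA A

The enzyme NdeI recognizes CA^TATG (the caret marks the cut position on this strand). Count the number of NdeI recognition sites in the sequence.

1

CATATG occurs starting at position 110.
NdeI cuts at 1 site.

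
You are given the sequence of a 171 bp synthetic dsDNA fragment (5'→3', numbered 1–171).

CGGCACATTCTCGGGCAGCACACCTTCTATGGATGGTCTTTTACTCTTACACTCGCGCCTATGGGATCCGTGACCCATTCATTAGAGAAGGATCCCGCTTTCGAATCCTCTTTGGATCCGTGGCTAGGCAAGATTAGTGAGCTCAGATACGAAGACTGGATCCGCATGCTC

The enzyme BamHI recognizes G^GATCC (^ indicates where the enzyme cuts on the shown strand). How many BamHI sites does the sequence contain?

GGATCC occurs starting at positions 64, 90, 114, 158.
BamHI cuts at 4 sites.

4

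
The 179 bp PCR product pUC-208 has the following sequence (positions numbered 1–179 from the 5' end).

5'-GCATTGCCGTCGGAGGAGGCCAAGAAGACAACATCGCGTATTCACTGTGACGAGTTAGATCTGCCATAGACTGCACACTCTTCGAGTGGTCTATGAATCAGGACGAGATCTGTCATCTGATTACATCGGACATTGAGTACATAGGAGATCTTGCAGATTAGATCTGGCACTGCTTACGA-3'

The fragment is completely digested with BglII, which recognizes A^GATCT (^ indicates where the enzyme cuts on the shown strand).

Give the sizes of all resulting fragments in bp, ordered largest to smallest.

57, 49, 40, 19, 14 bp

BglII sites (AGATCT) start at positions 57, 106, 146, 160.
BglII cuts after the first base of each site, so after positions 57, 106, 146, 160.
Linear molecule, 4 cuts → 5 fragments:
  1–57 → 57 bp
  58–106 → 49 bp
  107–146 → 40 bp
  147–160 → 14 bp
  161–179 → 19 bp
Sorted largest to smallest: 57, 49, 40, 19, 14 bp.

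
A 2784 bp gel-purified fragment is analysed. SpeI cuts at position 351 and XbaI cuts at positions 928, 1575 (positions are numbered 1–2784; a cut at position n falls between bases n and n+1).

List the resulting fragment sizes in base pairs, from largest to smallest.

Combined cut positions (sorted): 351, 928, 1575.
Linear molecule, 3 cuts → 4 fragments:
  351 − 0 = 351 bp
  928 − 351 = 577 bp
  1575 − 928 = 647 bp
  2784 − 1575 = 1209 bp
Sorted largest to smallest: 1209, 647, 577, 351 bp.

1209, 647, 577, 351 bp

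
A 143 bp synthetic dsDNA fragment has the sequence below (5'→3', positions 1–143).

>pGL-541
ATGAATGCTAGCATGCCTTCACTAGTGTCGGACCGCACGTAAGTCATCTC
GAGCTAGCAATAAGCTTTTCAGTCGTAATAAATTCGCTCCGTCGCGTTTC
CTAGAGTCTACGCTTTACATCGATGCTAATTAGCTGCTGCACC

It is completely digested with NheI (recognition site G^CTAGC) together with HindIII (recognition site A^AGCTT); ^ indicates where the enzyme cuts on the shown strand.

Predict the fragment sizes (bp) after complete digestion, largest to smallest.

NheI sites (GCTAGC) start at positions 7, 53.
NheI cuts after the first base of each site, so after positions 7, 53.
The HindIII site (AAGCTT) starts at position 62.
HindIII cuts after the first base of each site, so after position 62.
Combined cut positions: 7, 53, 62.
Linear molecule, 3 cuts → 4 fragments:
  1–7 → 7 bp
  8–53 → 46 bp
  54–62 → 9 bp
  63–143 → 81 bp
Sorted largest to smallest: 81, 46, 9, 7 bp.

81, 46, 9, 7 bp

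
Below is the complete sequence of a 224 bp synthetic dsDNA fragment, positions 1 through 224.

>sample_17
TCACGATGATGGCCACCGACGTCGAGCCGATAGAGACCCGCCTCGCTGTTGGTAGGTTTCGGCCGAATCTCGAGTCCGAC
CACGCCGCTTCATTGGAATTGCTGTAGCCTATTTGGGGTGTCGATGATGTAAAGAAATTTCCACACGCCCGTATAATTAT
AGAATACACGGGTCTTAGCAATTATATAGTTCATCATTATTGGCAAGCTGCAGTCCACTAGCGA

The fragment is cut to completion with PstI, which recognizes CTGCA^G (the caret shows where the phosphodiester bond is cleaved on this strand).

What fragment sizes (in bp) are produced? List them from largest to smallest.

212, 12 bp

The PstI site (CTGCAG) starts at position 208.
PstI cuts after base 5 of each site (before the last base), so after position 212.
Linear molecule, 1 cut → 2 fragments:
  1–212 → 212 bp
  213–224 → 12 bp
Sorted largest to smallest: 212, 12 bp.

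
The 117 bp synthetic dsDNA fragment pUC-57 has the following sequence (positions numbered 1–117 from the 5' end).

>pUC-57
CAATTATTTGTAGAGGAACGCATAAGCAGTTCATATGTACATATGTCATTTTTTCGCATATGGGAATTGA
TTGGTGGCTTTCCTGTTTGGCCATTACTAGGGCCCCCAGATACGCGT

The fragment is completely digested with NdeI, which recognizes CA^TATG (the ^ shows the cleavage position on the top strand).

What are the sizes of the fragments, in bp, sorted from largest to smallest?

NdeI sites (CATATG) start at positions 32, 40, 57.
NdeI cuts after base 2 of each site, so after positions 33, 41, 58.
Linear molecule, 3 cuts → 4 fragments:
  1–33 → 33 bp
  34–41 → 8 bp
  42–58 → 17 bp
  59–117 → 59 bp
Sorted largest to smallest: 59, 33, 17, 8 bp.

59, 33, 17, 8 bp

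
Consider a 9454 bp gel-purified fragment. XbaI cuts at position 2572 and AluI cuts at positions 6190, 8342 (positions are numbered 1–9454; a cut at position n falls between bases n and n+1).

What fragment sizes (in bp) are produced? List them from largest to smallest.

Combined cut positions (sorted): 2572, 6190, 8342.
Linear molecule, 3 cuts → 4 fragments:
  2572 − 0 = 2572 bp
  6190 − 2572 = 3618 bp
  8342 − 6190 = 2152 bp
  9454 − 8342 = 1112 bp
Sorted largest to smallest: 3618, 2572, 2152, 1112 bp.

3618, 2572, 2152, 1112 bp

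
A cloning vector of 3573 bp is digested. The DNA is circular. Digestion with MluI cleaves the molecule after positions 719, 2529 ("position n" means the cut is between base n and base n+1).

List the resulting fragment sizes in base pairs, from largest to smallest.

1810, 1763 bp

Circular molecule, 2 cuts → 2 fragments:
  2529 − 719 = 1810 bp
  wrap: 3573 − 2529 + 719 = 1763 bp
Sorted largest to smallest: 1810, 1763 bp.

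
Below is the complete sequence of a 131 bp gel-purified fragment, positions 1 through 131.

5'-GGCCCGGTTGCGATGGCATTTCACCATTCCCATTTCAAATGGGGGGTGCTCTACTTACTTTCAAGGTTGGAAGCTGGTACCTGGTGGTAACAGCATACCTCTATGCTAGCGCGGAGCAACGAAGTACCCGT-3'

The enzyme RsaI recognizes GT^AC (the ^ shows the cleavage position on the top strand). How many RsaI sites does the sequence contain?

2

GTAC occurs starting at positions 77, 124.
RsaI cuts at 2 sites.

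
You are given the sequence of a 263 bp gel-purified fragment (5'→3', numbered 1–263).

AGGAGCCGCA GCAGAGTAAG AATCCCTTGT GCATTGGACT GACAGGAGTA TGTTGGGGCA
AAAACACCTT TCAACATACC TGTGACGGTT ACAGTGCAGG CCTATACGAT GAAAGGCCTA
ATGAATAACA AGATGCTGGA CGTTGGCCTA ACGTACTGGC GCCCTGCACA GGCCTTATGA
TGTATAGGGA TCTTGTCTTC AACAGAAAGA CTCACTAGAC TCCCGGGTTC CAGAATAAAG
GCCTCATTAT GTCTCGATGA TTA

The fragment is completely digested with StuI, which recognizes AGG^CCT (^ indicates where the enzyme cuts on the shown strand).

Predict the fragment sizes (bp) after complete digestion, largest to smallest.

StuI sites (AGGCCT) start at positions 98, 114, 170, 239.
StuI cuts after base 3 of each site, so after positions 100, 116, 172, 241.
Linear molecule, 4 cuts → 5 fragments:
  1–100 → 100 bp
  101–116 → 16 bp
  117–172 → 56 bp
  173–241 → 69 bp
  242–263 → 22 bp
Sorted largest to smallest: 100, 69, 56, 22, 16 bp.

100, 69, 56, 22, 16 bp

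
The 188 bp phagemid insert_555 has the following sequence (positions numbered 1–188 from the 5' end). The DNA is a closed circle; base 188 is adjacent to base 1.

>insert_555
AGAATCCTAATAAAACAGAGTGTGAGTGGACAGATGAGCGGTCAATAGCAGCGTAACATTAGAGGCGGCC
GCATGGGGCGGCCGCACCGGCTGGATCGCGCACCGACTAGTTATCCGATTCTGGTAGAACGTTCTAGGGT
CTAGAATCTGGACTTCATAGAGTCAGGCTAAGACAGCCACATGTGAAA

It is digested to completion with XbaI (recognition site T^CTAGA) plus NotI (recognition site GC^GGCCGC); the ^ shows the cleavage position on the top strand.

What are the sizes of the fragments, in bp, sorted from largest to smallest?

114, 61, 13 bp

The XbaI site (TCTAGA) starts at position 140.
XbaI cuts after the first base of each site, so after position 140.
NotI sites (GCGGCCGC) start at positions 65, 78.
NotI cuts after base 2 of each site, so after positions 66, 79.
Combined cut positions: 66, 79, 140.
Circular molecule, 3 cuts → 3 fragments:
  67–79 → 13 bp
  80–140 → 61 bp
  141–188 then 1–66 → 48 + 66 = 114 bp
Sorted largest to smallest: 114, 61, 13 bp.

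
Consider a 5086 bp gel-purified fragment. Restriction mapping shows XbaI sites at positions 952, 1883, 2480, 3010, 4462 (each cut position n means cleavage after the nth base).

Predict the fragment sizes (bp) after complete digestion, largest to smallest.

1452, 952, 931, 624, 597, 530 bp

Linear molecule, 5 cuts → 6 fragments:
  952 − 0 = 952 bp
  1883 − 952 = 931 bp
  2480 − 1883 = 597 bp
  3010 − 2480 = 530 bp
  4462 − 3010 = 1452 bp
  5086 − 4462 = 624 bp
Sorted largest to smallest: 1452, 952, 931, 624, 597, 530 bp.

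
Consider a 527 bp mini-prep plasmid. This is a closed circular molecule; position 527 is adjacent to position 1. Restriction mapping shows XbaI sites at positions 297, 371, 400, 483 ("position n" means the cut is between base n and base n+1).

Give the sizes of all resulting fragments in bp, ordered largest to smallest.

341, 83, 74, 29 bp

Circular molecule, 4 cuts → 4 fragments:
  371 − 297 = 74 bp
  400 − 371 = 29 bp
  483 − 400 = 83 bp
  wrap: 527 − 483 + 297 = 341 bp
Sorted largest to smallest: 341, 83, 74, 29 bp.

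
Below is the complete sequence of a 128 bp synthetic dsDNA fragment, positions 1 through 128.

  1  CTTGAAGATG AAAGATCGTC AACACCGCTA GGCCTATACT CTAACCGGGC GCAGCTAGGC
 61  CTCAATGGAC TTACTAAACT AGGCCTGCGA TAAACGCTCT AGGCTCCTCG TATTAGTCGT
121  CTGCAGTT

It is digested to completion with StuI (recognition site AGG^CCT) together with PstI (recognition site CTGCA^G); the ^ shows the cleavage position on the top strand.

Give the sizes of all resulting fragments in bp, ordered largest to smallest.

StuI sites (AGGCCT) start at positions 30, 57, 81.
StuI cuts after base 3 of each site, so after positions 32, 59, 83.
The PstI site (CTGCAG) starts at position 121.
PstI cuts after base 5 of each site (before the last base), so after position 125.
Combined cut positions: 32, 59, 83, 125.
Linear molecule, 4 cuts → 5 fragments:
  1–32 → 32 bp
  33–59 → 27 bp
  60–83 → 24 bp
  84–125 → 42 bp
  126–128 → 3 bp
Sorted largest to smallest: 42, 32, 27, 24, 3 bp.

42, 32, 27, 24, 3 bp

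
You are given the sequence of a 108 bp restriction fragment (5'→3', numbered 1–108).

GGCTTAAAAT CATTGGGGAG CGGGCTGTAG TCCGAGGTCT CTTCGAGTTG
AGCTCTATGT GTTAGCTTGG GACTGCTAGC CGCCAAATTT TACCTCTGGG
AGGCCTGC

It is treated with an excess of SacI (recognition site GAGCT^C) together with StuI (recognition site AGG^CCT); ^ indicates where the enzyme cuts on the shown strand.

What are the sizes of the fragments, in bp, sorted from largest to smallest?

The SacI site (GAGCTC) starts at position 50.
SacI cuts after base 5 of each site (before the last base), so after position 54.
The StuI site (AGGCCT) starts at position 101.
StuI cuts after base 3 of each site, so after position 103.
Combined cut positions: 54, 103.
Linear molecule, 2 cuts → 3 fragments:
  1–54 → 54 bp
  55–103 → 49 bp
  104–108 → 5 bp
Sorted largest to smallest: 54, 49, 5 bp.

54, 49, 5 bp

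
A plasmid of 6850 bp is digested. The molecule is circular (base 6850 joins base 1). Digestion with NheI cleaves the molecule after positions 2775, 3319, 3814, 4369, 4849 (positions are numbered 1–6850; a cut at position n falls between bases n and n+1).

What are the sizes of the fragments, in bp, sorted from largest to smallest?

4776, 555, 544, 495, 480 bp

Circular molecule, 5 cuts → 5 fragments:
  3319 − 2775 = 544 bp
  3814 − 3319 = 495 bp
  4369 − 3814 = 555 bp
  4849 − 4369 = 480 bp
  wrap: 6850 − 4849 + 2775 = 4776 bp
Sorted largest to smallest: 4776, 555, 544, 495, 480 bp.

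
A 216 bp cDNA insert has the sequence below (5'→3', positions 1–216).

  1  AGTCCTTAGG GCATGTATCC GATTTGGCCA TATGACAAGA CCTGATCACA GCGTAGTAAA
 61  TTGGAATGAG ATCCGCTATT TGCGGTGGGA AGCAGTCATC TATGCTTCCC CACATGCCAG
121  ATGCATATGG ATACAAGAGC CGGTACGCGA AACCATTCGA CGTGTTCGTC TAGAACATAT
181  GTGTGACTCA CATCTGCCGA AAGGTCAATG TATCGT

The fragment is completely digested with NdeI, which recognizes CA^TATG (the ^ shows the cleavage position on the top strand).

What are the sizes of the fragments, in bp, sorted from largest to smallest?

NdeI sites (CATATG) start at positions 29, 124, 176.
NdeI cuts after base 2 of each site, so after positions 30, 125, 177.
Linear molecule, 3 cuts → 4 fragments:
  1–30 → 30 bp
  31–125 → 95 bp
  126–177 → 52 bp
  178–216 → 39 bp
Sorted largest to smallest: 95, 52, 39, 30 bp.

95, 52, 39, 30 bp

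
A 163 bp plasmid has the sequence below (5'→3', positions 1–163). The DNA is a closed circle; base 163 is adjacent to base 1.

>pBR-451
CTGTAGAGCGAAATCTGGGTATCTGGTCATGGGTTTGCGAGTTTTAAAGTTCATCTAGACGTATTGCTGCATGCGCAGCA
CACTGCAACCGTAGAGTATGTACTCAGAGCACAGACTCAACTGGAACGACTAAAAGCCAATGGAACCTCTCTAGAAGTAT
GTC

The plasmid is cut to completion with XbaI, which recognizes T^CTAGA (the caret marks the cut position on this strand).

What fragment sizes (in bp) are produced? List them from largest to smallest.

96, 67 bp

XbaI sites (TCTAGA) start at positions 54, 150.
XbaI cuts after the first base of each site, so after positions 54, 150.
Circular molecule, 2 cuts → 2 fragments:
  55–150 → 96 bp
  151–163 then 1–54 → 13 + 54 = 67 bp
Sorted largest to smallest: 96, 67 bp.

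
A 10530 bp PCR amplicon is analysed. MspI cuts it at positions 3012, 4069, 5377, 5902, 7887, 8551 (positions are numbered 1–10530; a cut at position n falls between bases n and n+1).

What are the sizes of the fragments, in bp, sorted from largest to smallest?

Linear molecule, 6 cuts → 7 fragments:
  3012 − 0 = 3012 bp
  4069 − 3012 = 1057 bp
  5377 − 4069 = 1308 bp
  5902 − 5377 = 525 bp
  7887 − 5902 = 1985 bp
  8551 − 7887 = 664 bp
  10530 − 8551 = 1979 bp
Sorted largest to smallest: 3012, 1985, 1979, 1308, 1057, 664, 525 bp.

3012, 1985, 1979, 1308, 1057, 664, 525 bp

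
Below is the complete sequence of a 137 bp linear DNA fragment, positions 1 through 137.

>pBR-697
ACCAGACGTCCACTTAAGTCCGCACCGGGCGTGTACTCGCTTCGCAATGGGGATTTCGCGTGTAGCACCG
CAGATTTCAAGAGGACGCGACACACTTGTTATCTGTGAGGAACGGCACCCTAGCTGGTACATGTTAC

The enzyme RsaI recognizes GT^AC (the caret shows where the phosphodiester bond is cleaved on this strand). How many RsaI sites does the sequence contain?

2

GTAC occurs starting at positions 33, 127.
RsaI cuts at 2 sites.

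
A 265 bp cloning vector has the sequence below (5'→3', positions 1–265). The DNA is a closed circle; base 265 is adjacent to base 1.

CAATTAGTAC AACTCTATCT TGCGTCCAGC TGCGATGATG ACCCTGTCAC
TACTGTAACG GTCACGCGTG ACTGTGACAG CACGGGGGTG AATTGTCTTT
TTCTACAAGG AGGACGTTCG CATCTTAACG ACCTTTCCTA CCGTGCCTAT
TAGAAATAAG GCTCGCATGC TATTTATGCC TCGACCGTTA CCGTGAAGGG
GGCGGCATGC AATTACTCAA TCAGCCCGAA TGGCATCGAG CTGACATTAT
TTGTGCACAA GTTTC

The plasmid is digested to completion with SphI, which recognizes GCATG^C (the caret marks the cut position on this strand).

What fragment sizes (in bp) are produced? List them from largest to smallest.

225, 40 bp

SphI sites (GCATGC) start at positions 165, 205.
SphI cuts after base 5 of each site (before the last base), so after positions 169, 209.
Circular molecule, 2 cuts → 2 fragments:
  170–209 → 40 bp
  210–265 then 1–169 → 56 + 169 = 225 bp
Sorted largest to smallest: 225, 40 bp.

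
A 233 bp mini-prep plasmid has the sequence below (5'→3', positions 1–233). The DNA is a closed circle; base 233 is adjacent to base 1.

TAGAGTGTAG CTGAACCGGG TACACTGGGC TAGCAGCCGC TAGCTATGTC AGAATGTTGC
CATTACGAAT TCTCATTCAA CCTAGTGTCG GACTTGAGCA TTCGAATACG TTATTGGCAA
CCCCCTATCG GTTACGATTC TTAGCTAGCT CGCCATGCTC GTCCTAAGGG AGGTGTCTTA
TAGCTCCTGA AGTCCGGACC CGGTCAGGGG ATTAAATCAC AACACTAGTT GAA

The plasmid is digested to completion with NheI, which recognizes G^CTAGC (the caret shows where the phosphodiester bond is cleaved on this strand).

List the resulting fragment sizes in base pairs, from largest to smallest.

118, 105, 10 bp

NheI sites (GCTAGC) start at positions 29, 39, 144.
NheI cuts after the first base of each site, so after positions 29, 39, 144.
Circular molecule, 3 cuts → 3 fragments:
  30–39 → 10 bp
  40–144 → 105 bp
  145–233 then 1–29 → 89 + 29 = 118 bp
Sorted largest to smallest: 118, 105, 10 bp.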